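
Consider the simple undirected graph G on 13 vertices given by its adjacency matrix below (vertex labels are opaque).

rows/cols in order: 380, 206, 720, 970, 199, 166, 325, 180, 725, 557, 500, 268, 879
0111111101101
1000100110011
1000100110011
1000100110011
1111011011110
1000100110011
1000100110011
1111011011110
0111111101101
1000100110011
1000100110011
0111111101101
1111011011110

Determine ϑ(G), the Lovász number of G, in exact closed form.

7

Vertex 206 has 6 neighbors: 380, 199, 180, 725, 268, 879.
Vertex 180 has 10 neighbors: 380, 206, 720, 970, 166, 325, 725, 557, 500, 268.
deg(500) = 6; N(500) = {380, 199, 180, 725, 268, 879}.
deg(199) = 10; N(199) = {380, 206, 720, 970, 166, 325, 725, 557, 500, 268}.
3 parts of sizes [7, 3, 3]; α(G) = 7 = ϑ (perfect).
ϑ(G) ≈ 7.00000000.
Check 7 ≤ 7 ≤ 7: collapsed.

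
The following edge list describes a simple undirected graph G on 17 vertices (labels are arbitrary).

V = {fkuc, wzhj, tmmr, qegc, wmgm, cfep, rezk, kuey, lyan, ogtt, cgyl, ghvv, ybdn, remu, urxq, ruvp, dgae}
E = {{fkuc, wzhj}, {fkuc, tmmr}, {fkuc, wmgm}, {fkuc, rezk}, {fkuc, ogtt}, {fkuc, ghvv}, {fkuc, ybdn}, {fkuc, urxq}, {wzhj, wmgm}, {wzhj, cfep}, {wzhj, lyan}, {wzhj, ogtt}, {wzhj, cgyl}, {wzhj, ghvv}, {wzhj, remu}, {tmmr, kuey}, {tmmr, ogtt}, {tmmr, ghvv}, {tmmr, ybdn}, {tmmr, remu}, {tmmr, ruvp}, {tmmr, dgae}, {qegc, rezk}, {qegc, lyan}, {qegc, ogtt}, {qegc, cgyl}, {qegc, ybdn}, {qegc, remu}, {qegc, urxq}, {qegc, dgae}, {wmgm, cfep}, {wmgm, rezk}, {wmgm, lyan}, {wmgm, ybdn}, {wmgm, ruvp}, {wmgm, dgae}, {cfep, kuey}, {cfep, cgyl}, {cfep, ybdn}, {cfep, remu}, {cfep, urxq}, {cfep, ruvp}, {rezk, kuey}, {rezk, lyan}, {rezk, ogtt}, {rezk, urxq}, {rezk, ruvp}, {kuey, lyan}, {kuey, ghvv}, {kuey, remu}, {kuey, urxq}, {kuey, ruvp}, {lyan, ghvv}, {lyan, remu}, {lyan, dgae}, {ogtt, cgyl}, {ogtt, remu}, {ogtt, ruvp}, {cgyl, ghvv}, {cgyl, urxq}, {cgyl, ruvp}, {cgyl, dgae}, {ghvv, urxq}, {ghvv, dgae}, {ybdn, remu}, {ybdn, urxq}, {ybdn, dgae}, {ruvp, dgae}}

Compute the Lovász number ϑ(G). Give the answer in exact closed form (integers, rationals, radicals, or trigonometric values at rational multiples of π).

sqrt(17)

Vertex remu has 8 neighbors: wzhj, tmmr, qegc, cfep, kuey, lyan, ogtt, ybdn.
deg(urxq) = 8; N(urxq) = {fkuc, qegc, cfep, rezk, kuey, cgyl, ghvv, ybdn}.
Vertex kuey has 8 neighbors: tmmr, cfep, rezk, lyan, ghvv, remu, urxq, ruvp.
deg(qegc) = 8; N(qegc) = {rezk, lyan, ogtt, cgyl, ybdn, remu, urxq, dgae}.
17-vertex 8-regular graph: Paley(17): SR with (k,λ,μ)=(8,3,4).
spec(A) ≈ [8.0, 1.5616, -2.5616] (distinct, 4 d.p.).
With N=17: ϑ(G) = 17·(-(-sqrt(17)/2 - 1/2))/(8−(-sqrt(17)/2 - 1/2)) = sqrt(17).
= 4.123105626… (decimal).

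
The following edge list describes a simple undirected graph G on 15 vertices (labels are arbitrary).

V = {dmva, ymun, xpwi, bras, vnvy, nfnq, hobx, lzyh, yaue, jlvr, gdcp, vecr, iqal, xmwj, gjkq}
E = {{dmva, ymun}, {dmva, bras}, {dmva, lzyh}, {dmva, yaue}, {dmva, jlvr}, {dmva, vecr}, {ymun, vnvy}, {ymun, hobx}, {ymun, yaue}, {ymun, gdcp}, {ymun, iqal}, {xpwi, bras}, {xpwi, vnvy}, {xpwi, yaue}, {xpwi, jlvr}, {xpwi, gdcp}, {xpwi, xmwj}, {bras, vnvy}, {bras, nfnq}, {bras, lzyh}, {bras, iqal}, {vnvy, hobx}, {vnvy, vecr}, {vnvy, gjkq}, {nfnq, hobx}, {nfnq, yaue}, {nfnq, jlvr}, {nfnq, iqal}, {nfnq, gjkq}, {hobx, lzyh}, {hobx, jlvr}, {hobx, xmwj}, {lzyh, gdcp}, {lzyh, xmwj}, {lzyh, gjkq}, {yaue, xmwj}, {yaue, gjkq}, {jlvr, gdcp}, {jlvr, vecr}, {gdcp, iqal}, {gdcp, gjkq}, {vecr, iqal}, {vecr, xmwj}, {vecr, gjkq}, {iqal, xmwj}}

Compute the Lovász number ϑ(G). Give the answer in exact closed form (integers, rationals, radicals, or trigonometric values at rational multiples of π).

5

deg(gdcp) = 6; N(gdcp) = {ymun, xpwi, lzyh, jlvr, iqal, gjkq}.
Vertex yaue has 6 neighbors: dmva, ymun, xpwi, nfnq, xmwj, gjkq.
deg(vnvy) = 6; N(vnvy) = {ymun, xpwi, bras, hobx, vecr, gjkq}.
Vertex hobx has 6 neighbors: ymun, vnvy, nfnq, lzyh, jlvr, xmwj.
Every vertex has degree 6 (N=15); Kneser K(6,2) on C(6,2)=15 vertices.
Distinct eigenvalues (to 6 d.p.): [6.0, 1.0, -3.0].
Lovász: ϑ = −15(-3)/(6+-1*(-3)) = 5.
≈ 5.000000000 (to 9 d.p.).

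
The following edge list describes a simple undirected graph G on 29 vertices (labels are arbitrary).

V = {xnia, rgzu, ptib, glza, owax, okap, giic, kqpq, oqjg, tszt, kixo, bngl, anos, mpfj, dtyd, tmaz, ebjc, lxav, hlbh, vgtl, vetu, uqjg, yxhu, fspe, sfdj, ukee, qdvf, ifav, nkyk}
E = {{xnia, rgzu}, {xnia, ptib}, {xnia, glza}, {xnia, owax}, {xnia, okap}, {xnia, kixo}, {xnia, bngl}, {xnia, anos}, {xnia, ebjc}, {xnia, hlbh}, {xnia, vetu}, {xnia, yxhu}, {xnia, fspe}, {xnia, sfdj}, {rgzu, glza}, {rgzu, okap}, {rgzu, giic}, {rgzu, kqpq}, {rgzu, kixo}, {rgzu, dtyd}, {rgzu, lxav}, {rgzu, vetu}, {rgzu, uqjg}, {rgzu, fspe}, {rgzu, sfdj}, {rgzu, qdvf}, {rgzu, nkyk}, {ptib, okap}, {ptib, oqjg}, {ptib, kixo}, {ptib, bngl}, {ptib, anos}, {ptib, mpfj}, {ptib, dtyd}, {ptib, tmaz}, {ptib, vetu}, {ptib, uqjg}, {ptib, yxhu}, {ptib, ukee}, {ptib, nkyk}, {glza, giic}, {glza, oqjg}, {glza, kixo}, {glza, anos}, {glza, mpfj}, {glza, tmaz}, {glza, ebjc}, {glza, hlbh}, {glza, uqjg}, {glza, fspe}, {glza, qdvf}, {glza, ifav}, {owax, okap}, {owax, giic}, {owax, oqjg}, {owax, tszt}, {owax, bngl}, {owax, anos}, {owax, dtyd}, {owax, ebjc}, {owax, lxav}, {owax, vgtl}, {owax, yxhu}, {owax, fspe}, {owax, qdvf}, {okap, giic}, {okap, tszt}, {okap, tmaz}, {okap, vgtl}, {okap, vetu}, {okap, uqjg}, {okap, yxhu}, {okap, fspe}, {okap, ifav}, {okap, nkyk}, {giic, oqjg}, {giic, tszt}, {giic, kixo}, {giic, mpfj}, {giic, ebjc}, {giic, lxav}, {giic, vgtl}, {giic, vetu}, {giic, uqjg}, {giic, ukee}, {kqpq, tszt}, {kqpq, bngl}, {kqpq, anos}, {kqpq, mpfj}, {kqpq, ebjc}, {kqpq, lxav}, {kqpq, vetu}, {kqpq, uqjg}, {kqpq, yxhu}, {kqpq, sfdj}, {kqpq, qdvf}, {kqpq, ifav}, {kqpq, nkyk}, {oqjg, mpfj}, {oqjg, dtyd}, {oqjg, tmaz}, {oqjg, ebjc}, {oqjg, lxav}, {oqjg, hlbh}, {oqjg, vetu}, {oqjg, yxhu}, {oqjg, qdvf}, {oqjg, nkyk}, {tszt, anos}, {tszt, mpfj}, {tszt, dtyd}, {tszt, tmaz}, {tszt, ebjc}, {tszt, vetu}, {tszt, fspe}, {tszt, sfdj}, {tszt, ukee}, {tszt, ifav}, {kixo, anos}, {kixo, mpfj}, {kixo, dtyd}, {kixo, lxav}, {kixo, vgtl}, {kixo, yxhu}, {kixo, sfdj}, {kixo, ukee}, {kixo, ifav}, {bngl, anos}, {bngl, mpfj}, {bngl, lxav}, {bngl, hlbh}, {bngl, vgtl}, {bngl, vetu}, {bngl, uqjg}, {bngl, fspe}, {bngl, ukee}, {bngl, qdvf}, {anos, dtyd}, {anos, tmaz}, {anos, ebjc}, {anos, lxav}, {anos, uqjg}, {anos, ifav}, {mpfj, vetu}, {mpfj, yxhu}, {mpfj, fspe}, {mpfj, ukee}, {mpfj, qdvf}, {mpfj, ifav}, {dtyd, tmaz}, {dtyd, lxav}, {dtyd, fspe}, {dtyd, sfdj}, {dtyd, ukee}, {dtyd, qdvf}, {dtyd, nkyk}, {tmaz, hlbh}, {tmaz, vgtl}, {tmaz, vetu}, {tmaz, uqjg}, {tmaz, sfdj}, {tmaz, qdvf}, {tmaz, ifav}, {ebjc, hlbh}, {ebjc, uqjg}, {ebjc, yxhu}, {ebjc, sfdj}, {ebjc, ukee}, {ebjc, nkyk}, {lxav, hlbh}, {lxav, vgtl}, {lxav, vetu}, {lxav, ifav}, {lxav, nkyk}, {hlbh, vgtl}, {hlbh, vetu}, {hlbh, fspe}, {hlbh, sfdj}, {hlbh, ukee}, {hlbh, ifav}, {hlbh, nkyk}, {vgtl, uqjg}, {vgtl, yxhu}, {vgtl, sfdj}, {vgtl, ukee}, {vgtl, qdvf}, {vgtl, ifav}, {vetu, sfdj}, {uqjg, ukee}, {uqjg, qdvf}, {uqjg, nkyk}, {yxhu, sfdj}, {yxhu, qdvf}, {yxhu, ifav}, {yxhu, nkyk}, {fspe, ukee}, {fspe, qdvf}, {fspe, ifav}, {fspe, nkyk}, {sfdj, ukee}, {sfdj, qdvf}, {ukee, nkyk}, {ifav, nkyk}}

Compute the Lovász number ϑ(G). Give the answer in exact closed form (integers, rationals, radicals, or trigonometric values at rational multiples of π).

sqrt(29)

Vertex nkyk has 14 neighbors: rgzu, ptib, okap, kqpq, oqjg, dtyd, ebjc, lxav, hlbh, uqjg, yxhu, fspe, ukee, ifav.
deg(bngl) = 14; N(bngl) = {xnia, ptib, owax, kqpq, anos, mpfj, lxav, hlbh, vgtl, vetu, uqjg, fspe, ukee, qdvf}.
Vertex qdvf has 14 neighbors: rgzu, glza, owax, kqpq, oqjg, bngl, mpfj, dtyd, tmaz, vgtl, uqjg, yxhu, fspe, sfdj.
Vertex tmaz has 14 neighbors: ptib, glza, okap, oqjg, tszt, anos, dtyd, hlbh, vgtl, vetu, uqjg, sfdj, qdvf, ifav.
G on 29 vertices is 14-regular; strongly regular (29,14,6,7).
spec(A) ≈ [14.0, 2.192582, -3.192582] (distinct, 6 d.p.).
Lovász (edge-transitive): ϑ = −29·(-sqrt(29)/2 - 1/2)/((14)−(-sqrt(29)/2 - 1/2)) = sqrt(29).
Numerically 5.3852.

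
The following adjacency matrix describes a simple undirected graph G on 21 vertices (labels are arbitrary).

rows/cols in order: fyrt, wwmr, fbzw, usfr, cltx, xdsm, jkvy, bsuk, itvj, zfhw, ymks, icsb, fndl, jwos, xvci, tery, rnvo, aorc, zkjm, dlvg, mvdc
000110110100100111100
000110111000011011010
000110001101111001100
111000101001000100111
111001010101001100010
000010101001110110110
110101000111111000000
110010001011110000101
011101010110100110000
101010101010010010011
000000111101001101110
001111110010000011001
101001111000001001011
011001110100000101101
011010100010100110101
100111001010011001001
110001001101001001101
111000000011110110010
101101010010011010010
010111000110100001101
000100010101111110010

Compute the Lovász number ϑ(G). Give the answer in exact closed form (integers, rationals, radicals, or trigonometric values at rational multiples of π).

6

deg(mvdc) = 10; N(mvdc) = {usfr, bsuk, zfhw, icsb, fndl, jwos, xvci, tery, rnvo, dlvg}.
deg(fbzw) = 10; N(fbzw) = {usfr, cltx, itvj, zfhw, icsb, fndl, jwos, xvci, aorc, zkjm}.
N(fndl) = {fyrt, fbzw, xdsm, jkvy, bsuk, itvj, xvci, aorc, dlvg, mvdc}, |N(fndl)| = 10.
deg(ymks) = 10; N(ymks) = {jkvy, bsuk, itvj, zfhw, icsb, xvci, tery, aorc, zkjm, dlvg}.
G on 21 vertices is 10-regular; Kneser K(7,2) on C(7,2)=21 vertices.
spec(A) ≈ [10.0, 1.0, -4.0] (distinct, 5 d.p.).
With N=21: ϑ(G) = 21·(-1*(-4))/(10−(-4)) = 6.
≈ 6.00000000 (to 8 d.p.).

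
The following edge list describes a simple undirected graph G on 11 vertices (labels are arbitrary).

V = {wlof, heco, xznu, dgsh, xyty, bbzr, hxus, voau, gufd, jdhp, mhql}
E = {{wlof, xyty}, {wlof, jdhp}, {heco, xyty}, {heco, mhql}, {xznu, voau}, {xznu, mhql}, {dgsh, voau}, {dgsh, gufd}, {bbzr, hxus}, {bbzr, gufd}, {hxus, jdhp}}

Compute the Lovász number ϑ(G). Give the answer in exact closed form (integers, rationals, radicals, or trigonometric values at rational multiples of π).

11*cos(pi/11)/(cos(pi/11) + 1)

deg(dgsh) = 2; N(dgsh) = {voau, gufd}.
Vertex wlof has 2 neighbors: xyty, jdhp.
N(xyty) = {wlof, heco}, |N(xyty)| = 2.
deg(gufd) = 2; N(gufd) = {dgsh, bbzr}.
Every vertex has degree 2 (N=11); a single 11-cycle (edge-transitive).
Distinct eigenvalues (to 6 d.p.): [2.0, 1.682507, 0.83083, -0.28463, -1.309721, -1.918986].
With N=11: ϑ(G) = 11·(-(-1)*2*cos(pi/11))/(2−(-2*cos(pi/11))) = 11*cos(pi/11)/(cos(pi/11) + 1).
ϑ(G) ≈ 5.386302912.
Check 5 ≤ 11*cos(pi/11)/(cos(pi/11) + 1) ≤ 6: both strict.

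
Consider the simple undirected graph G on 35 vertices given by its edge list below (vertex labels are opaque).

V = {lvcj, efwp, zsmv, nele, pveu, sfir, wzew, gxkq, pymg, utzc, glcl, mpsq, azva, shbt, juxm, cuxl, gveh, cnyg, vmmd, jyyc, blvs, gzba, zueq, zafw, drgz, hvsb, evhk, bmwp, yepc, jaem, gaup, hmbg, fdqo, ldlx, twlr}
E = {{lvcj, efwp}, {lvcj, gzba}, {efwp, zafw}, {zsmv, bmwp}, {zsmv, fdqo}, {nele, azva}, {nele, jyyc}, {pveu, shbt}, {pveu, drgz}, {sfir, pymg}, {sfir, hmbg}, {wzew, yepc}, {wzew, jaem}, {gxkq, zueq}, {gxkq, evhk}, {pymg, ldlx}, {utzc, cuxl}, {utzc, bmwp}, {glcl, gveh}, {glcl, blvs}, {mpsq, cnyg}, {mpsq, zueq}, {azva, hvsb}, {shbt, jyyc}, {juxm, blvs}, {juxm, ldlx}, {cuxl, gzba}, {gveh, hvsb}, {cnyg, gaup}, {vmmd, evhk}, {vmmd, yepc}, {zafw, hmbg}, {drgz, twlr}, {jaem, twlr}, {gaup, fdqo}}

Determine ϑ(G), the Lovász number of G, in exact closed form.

35*cos(pi/35)/(cos(pi/35) + 1)

deg(jyyc) = 2; N(jyyc) = {nele, shbt}.
Vertex lvcj has 2 neighbors: efwp, gzba.
Vertex gxkq has 2 neighbors: zueq, evhk.
deg(sfir) = 2; N(sfir) = {pymg, hmbg}.
35-vertex 2-regular graph: a single 35-cycle (edge-transitive).
The 18 distinct eigenvalues: [2.0, 1.967859, 1.87247, 1.716898, 1.506143, 1.24698, 0.947737, 0.618034, 0.268467, -0.08973, -0.445042, -0.78605, -1.101794, -1.382125, -1.618034, -1.801938, -1.927926, -1.991949].
ϑ = −N·λ_min/(λ_max−λ_min) = −35·(-2*cos(pi/35))/(2−(-2*cos(pi/35))) = 35*cos(pi/35)/(cos(pi/35) + 1).
= 17.464704027… (decimal).
17 ≤ 35*cos(pi/35)/(cos(pi/35) + 1) ≤ 18: both strict.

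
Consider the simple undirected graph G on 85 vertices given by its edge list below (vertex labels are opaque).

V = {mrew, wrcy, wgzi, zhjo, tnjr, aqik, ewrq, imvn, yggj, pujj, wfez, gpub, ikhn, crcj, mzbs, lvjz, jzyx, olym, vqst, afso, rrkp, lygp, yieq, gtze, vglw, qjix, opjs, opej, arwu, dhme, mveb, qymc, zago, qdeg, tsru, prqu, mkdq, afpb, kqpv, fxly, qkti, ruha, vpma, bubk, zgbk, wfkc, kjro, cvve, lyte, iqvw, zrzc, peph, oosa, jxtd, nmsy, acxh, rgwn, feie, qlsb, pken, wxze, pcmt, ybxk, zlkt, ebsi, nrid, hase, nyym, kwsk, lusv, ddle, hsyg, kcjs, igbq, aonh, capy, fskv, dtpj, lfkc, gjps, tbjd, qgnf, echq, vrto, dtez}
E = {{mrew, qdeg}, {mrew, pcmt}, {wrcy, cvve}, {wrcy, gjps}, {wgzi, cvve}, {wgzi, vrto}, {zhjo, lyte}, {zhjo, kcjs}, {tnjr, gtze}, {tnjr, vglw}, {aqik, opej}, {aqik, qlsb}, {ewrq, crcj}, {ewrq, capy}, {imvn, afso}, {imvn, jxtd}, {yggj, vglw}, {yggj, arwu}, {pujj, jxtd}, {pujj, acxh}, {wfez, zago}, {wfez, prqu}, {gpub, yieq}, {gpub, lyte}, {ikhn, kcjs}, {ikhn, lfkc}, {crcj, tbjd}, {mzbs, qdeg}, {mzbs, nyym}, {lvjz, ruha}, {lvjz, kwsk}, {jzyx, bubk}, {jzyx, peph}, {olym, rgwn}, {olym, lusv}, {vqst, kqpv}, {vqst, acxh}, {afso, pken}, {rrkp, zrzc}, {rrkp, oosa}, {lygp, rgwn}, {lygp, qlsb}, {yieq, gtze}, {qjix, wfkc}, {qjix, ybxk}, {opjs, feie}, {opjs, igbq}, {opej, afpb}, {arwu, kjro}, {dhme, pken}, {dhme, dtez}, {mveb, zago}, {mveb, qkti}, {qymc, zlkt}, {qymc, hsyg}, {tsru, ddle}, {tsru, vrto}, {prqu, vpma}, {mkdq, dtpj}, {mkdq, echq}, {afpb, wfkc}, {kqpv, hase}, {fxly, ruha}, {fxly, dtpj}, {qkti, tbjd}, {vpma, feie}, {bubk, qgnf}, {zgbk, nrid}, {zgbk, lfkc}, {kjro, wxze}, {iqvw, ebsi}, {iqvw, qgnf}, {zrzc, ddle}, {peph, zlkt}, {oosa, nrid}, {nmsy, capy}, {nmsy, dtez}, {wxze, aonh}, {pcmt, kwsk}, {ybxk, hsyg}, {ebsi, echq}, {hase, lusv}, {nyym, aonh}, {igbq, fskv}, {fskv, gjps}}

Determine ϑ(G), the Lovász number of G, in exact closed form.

deg(zlkt) = 2; N(zlkt) = {qymc, peph}.
deg(crcj) = 2; N(crcj) = {ewrq, tbjd}.
N(opjs) = {feie, igbq}, |N(opjs)| = 2.
deg(jxtd) = 2; N(jxtd) = {imvn, pujj}.
deg(v) = 2 for all v (|V|=85); connected 2-regular on 85 ⇒ C_{85}.
A has 43 distinct eigenvalues ≈ [2.0, 1.994538, 1.978183, 1.951024, 1.913209, 1.864944, 1.806494, 1.738178, 1.660368, 1.57349, 1.478018, 1.374473, 1.263422, 1.14547, 1.021262, 0.891477, 0.756822, 0.618034, 0.47587, 0.331108, 0.184537, 0.036958, -0.110823, -0.257998, -0.403765, -0.547326, -0.687898, -0.824713, -0.957023, -1.084107, -1.205269, -1.319849, -1.42722, -1.526797, -1.618034, -1.700434, -1.773547, -1.836974, -1.890368, -1.933437, -1.965946, -1.987718, -1.998634].
ϑ = −N·λ_min/(λ_max−λ_min) = −85·(-2*cos(pi/85))/(2−(-2*cos(pi/85))) = 85*cos(pi/85)/(cos(pi/85) + 1).
ϑ(G) ≈ 42.4855.
42 ≤ 85*cos(pi/85)/(cos(pi/85) + 1) ≤ 43: both strict.

85*cos(pi/85)/(cos(pi/85) + 1)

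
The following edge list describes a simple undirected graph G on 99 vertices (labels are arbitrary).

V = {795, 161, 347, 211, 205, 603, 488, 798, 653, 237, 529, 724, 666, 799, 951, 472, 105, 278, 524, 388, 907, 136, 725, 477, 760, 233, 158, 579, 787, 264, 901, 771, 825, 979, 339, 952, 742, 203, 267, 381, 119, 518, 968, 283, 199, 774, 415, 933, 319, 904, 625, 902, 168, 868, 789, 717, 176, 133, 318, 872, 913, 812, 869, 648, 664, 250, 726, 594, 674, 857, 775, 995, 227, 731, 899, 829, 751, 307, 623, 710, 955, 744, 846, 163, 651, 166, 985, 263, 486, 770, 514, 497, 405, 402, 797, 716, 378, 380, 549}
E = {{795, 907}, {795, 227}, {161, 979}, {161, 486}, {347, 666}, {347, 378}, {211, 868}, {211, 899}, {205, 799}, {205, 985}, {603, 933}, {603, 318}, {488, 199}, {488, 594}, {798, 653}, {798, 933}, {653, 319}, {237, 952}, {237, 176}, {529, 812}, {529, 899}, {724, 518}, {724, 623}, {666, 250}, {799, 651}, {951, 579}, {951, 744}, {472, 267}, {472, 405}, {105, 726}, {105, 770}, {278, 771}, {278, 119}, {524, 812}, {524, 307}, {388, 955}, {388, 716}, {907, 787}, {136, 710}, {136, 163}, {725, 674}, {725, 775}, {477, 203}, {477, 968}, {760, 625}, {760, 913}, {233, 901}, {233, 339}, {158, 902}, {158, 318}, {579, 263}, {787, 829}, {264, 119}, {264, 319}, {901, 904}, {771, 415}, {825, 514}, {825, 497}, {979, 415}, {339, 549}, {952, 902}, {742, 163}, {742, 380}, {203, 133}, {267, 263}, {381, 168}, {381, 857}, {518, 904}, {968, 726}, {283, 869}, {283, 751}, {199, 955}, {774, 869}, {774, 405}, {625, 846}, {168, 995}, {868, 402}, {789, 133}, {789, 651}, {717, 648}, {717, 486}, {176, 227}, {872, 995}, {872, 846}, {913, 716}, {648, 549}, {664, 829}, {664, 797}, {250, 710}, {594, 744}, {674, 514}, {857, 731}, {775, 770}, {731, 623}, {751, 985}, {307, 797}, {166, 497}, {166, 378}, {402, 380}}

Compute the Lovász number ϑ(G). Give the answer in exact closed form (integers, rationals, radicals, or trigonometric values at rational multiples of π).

N(264) = {119, 319}, |N(264)| = 2.
Vertex 250 has 2 neighbors: 666, 710.
Vertex 952 has 2 neighbors: 237, 902.
N(263) = {579, 267}, |N(263)| = 2.
G on 99 vertices is 2-regular; the odd cycle C_{99}.
Distinct eigenvalues (to 6 d.p.): [2.0, 1.995973, 1.98391, 1.963857, 1.935897, 1.900142, 1.856736, 1.805853, 1.747699, 1.682507, 1.610541, 1.532089, 1.447468, 1.357019, 1.261105, 1.160114, 1.054451, 0.944542, 0.83083, 0.713772, 0.593841, 0.471518, 0.347296, 0.221676, 0.095164, -0.031732, -0.1585, -0.28463, -0.409613, -0.532948, -0.654136, -0.77269, -0.888133, -1.0, -1.10784, -1.211219, -1.309721, -1.40295, -1.490529, -1.572106, -1.647353, -1.715967, -1.777671, -1.832217, -1.879385, -1.918986, -1.95086, -1.974878, -1.990944, -1.998993].
λ_max=2, λ_min=-2*cos(pi/99); ϑ = −99·λ_min/(λ_max−λ_min) = 99*cos(pi/99)/(cos(pi/99) + 1).
≈ 49.487536 (to 6 d.p.).
Sandwich: α(G)=49 ≤ ϑ(G)=99*cos(pi/99)/(cos(pi/99) + 1) ≤ χ(Ḡ)=50 (both strict).

99*cos(pi/99)/(cos(pi/99) + 1)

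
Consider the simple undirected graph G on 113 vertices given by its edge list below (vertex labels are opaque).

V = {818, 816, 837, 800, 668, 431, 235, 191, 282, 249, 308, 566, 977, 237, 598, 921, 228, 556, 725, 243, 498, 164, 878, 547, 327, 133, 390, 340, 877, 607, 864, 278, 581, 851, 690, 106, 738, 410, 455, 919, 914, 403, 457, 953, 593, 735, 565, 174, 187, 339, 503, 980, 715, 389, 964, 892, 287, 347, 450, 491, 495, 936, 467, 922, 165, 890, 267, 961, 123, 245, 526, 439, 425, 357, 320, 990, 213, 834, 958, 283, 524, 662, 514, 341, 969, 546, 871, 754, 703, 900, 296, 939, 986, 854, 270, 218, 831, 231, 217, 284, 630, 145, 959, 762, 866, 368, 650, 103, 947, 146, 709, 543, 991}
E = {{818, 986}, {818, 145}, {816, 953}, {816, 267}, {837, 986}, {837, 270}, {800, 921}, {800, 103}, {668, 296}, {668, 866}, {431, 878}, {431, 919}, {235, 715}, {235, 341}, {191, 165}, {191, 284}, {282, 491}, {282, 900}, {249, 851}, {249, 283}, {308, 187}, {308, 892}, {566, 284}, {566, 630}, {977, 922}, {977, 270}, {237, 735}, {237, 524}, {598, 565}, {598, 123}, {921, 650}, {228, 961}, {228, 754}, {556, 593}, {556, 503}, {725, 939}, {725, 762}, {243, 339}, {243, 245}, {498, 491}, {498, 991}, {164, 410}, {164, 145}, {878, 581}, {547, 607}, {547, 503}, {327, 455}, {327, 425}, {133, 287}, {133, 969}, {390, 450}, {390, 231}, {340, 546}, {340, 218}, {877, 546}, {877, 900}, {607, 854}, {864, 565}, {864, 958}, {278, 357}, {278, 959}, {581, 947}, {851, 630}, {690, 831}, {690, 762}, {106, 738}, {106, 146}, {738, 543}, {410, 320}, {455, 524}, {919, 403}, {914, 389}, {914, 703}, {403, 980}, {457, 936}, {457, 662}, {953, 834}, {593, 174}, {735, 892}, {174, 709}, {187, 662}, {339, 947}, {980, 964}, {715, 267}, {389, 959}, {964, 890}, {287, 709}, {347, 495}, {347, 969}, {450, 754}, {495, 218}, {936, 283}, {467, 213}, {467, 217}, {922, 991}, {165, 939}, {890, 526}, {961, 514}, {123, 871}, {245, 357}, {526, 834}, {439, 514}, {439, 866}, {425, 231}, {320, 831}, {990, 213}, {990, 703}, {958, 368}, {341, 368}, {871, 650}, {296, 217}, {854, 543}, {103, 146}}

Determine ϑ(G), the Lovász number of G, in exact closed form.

113*cos(pi/113)/(cos(pi/113) + 1)

deg(431) = 2; N(431) = {878, 919}.
Vertex 283 has 2 neighbors: 249, 936.
deg(703) = 2; N(703) = {914, 990}.
deg(834) = 2; N(834) = {953, 526}.
Every vertex has degree 2 (N=113); this is C_{113}, the 113-cycle.
spec(A) ≈ [2.0, 1.9969, 1.9876, 1.9722, 1.9507, 1.9232, 1.8897, 1.8504, 1.8054, 1.7548, 1.6987, 1.6374, 1.5711, 1.4999, 1.424, 1.3438, 1.2594, 1.1711, 1.0792, 0.9839, 0.8856, 0.7846, 0.6811, 0.5756, 0.4682, 0.3595, 0.2496, 0.1389, 0.0278, -0.0834, -0.1943, -0.3046, -0.414, -0.5221, -0.6286, -0.7331, -0.8354, -0.9351, -1.0319, -1.1255, -1.2157, -1.3021, -1.3844, -1.4625, -1.5361, -1.6049, -1.6687, -1.7274, -1.7807, -1.8286, -1.8708, -1.9072, -1.9377, -1.9622, -1.9807, -1.993, -1.9992] (distinct, 4 d.p.).
Lovász (edge-transitive): ϑ = −113·(-2*cos(pi/113))/((2)−(-2*cos(pi/113))) = 113*cos(pi/113)/(cos(pi/113) + 1).
Numerically 56.48908089.
56 ≤ 113*cos(pi/113)/(cos(pi/113) + 1) ≤ 57: both strict.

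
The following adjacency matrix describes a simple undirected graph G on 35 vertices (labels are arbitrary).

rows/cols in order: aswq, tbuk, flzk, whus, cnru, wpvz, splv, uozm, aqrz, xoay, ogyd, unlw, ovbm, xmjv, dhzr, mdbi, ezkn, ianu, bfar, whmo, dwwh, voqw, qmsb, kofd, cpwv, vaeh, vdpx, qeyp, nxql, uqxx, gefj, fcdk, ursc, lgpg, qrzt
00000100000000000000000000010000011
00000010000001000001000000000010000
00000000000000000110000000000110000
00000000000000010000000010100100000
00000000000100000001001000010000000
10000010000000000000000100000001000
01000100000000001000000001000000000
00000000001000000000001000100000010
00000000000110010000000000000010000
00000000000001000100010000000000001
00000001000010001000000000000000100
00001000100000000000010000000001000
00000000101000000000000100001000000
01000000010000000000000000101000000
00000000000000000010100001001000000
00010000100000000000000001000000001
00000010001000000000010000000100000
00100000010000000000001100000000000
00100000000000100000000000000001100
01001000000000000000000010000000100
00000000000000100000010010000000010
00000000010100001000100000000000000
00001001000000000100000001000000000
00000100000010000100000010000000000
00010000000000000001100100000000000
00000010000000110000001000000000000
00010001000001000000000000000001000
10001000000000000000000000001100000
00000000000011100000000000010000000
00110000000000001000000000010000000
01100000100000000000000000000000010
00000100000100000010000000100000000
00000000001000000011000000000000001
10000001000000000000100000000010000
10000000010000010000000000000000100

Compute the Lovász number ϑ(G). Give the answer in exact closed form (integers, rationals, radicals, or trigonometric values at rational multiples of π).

15

Vertex uozm has 4 neighbors: ogyd, qmsb, vdpx, lgpg.
Vertex ursc has 4 neighbors: ogyd, bfar, whmo, qrzt.
deg(tbuk) = 4; N(tbuk) = {splv, xmjv, whmo, gefj}.
N(ogyd) = {uozm, ovbm, ezkn, ursc}, |N(ogyd)| = 4.
deg(v) = 4 for all v (|V|=35); this is K(7,3), the Kneser graph.
Distinct eigenvalues (to 6 d.p.): [4.0, 2.0, -1.0, -3.0].
With N=35: ϑ(G) = 35·(-1*(-3))/(4−(-3)) = 15.
≈ 15.000000 (to 6 d.p.).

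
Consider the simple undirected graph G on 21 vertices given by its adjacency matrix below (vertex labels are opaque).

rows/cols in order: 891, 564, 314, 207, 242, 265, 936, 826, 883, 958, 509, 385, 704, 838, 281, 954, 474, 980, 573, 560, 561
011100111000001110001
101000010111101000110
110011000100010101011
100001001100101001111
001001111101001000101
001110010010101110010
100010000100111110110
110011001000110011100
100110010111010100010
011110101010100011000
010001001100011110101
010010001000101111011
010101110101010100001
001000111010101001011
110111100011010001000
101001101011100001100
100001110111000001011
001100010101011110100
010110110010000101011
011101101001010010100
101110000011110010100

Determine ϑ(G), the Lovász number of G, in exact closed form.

deg(561) = 10; N(561) = {891, 314, 207, 242, 509, 385, 704, 838, 474, 573}.
deg(474) = 10; N(474) = {891, 265, 936, 826, 958, 509, 385, 980, 560, 561}.
Vertex 385 has 10 neighbors: 564, 242, 883, 704, 281, 954, 474, 980, 560, 561.
N(207) = {891, 265, 883, 958, 704, 281, 980, 573, 560, 561}, |N(207)| = 10.
G on 21 vertices is 10-regular; this is K(7,2), the Kneser graph.
spec(A) ≈ [10.0, 1.0, -4.0] (distinct, 4 d.p.).
λ_max=10, λ_min=-4; ϑ = −21·λ_min/(λ_max−λ_min) = 6.
≈ 6.00000000 (to 8 d.p.).

6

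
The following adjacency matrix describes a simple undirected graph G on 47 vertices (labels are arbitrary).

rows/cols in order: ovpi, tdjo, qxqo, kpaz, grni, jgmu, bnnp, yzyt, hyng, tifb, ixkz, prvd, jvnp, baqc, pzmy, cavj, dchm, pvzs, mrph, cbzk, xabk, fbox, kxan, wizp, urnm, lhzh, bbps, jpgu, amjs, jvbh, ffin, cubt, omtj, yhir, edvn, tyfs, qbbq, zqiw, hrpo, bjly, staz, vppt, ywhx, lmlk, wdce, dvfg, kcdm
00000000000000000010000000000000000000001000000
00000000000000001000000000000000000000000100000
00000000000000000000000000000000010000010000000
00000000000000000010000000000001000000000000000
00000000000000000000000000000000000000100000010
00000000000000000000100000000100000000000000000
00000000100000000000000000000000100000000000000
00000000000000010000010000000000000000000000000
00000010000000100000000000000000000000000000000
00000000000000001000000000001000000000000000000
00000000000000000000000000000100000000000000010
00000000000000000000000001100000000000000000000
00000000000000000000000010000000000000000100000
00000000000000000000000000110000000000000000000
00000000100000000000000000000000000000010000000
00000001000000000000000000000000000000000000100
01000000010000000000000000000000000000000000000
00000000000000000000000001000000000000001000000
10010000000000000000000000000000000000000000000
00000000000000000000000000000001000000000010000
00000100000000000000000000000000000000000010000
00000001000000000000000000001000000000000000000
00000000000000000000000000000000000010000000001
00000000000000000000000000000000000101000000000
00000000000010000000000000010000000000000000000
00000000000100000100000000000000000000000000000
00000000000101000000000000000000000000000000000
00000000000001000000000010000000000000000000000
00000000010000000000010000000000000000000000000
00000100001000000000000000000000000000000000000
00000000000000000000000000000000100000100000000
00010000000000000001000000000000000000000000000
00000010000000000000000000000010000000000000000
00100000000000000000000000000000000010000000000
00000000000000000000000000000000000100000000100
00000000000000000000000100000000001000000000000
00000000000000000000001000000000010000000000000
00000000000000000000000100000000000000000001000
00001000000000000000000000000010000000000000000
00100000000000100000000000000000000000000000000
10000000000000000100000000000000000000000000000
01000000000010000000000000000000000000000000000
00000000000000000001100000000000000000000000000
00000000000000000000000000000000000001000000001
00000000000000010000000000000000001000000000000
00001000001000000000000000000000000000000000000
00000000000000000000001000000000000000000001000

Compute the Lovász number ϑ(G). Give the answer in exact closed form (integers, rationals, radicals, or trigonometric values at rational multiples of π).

N(tifb) = {dchm, amjs}, |N(tifb)| = 2.
Vertex hyng has 2 neighbors: bnnp, pzmy.
deg(ffin) = 2; N(ffin) = {omtj, hrpo}.
deg(vppt) = 2; N(vppt) = {tdjo, jvnp}.
Every vertex has degree 2 (N=47); this is C_{47}, the 47-cycle.
The 24 distinct eigenvalues: [2.0, 1.98215, 1.92894, 1.8413, 1.7208, 1.5696, 1.39038, 1.18636, 0.96116, 0.71882, 0.46364, 0.20019, -0.06683, -0.33266, -0.59255, -0.84187, -1.07616, -1.29126, -1.4833, -1.64888, -1.78504, -1.88934, -1.95992, -1.99553].
λ_max=2, λ_min=-2*cos(pi/47); ϑ = −47·λ_min/(λ_max−λ_min) = 47*cos(pi/47)/(cos(pi/47) + 1).
ϑ(G) ≈ 23.473731.
Sandwich: α(G)=23 ≤ ϑ(G)=47*cos(pi/47)/(cos(pi/47) + 1) ≤ χ(Ḡ)=24 (both strict).

47*cos(pi/47)/(cos(pi/47) + 1)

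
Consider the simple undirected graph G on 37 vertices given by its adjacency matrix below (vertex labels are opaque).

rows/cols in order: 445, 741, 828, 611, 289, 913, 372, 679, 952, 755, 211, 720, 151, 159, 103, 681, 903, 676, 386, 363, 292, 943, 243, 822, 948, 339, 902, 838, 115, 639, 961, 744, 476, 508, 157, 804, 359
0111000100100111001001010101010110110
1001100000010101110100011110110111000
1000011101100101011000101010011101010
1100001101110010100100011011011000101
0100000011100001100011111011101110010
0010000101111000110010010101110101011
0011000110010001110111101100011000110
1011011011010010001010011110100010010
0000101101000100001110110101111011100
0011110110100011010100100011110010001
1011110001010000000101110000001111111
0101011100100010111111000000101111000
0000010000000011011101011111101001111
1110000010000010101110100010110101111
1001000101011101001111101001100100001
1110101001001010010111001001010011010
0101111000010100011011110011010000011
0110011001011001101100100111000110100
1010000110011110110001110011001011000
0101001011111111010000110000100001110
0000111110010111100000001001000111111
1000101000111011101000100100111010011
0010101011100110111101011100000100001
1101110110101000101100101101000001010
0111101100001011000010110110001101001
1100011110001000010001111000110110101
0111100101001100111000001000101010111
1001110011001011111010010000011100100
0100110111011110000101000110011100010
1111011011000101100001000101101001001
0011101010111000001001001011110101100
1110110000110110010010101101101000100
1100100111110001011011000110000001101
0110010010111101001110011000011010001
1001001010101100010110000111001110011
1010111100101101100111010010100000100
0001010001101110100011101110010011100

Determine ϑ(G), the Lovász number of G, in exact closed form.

Vertex 952 has 18 neighbors: 289, 372, 679, 755, 159, 386, 363, 292, 243, 822, 339, 838, 115, 639, 961, 476, 508, 157.
N(151) = {913, 103, 681, 676, 386, 363, 943, 822, 948, 339, 902, 838, 115, 961, 508, 157, 804, 359}, |N(151)| = 18.
N(359) = {611, 913, 755, 211, 151, 159, 103, 903, 292, 943, 243, 948, 339, 902, 639, 476, 508, 157}, |N(359)| = 18.
N(804) = {445, 828, 289, 913, 372, 679, 211, 151, 159, 681, 903, 363, 292, 943, 822, 902, 115, 157}, |N(804)| = 18.
deg(v) = 18 for all v (|V|=37); Paley(37): SR with (k,λ,μ)=(18,8,9).
Distinct eigenvalues (to 4 d.p.): [18.0, 2.5414, -3.5414].
With N=37: ϑ(G) = 37·(-(-sqrt(37)/2 - 1/2))/(18−(-sqrt(37)/2 - 1/2)) = sqrt(37).
= 6.08276253… (decimal).

sqrt(37)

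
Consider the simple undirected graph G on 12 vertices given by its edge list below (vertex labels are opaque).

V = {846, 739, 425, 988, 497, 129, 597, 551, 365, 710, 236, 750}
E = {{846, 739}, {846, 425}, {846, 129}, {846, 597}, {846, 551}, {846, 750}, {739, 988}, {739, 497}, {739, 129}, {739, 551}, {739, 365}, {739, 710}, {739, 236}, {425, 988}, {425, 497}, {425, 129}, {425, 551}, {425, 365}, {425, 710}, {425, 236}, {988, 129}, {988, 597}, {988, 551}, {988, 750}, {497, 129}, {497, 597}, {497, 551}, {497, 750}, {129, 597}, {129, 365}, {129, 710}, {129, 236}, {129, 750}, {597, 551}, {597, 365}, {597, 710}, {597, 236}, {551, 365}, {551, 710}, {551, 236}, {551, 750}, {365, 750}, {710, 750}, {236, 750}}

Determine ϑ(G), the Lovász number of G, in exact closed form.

N(846) = {739, 425, 129, 597, 551, 750}, |N(846)| = 6.
Vertex 551 has 10 neighbors: 846, 739, 425, 988, 497, 597, 365, 710, 236, 750.
deg(129) = 10; N(129) = {846, 739, 425, 988, 497, 597, 365, 710, 236, 750}.
Vertex 497 has 6 neighbors: 739, 425, 129, 597, 551, 750.
G = K_{6,4,2}: α = 6 = χ(Ḡ), so ϑ = 6.
ϑ(G) ≈ 6.0000000.
Lovász sandwich 6 ≤ 6 ≤ 6: collapsed.

6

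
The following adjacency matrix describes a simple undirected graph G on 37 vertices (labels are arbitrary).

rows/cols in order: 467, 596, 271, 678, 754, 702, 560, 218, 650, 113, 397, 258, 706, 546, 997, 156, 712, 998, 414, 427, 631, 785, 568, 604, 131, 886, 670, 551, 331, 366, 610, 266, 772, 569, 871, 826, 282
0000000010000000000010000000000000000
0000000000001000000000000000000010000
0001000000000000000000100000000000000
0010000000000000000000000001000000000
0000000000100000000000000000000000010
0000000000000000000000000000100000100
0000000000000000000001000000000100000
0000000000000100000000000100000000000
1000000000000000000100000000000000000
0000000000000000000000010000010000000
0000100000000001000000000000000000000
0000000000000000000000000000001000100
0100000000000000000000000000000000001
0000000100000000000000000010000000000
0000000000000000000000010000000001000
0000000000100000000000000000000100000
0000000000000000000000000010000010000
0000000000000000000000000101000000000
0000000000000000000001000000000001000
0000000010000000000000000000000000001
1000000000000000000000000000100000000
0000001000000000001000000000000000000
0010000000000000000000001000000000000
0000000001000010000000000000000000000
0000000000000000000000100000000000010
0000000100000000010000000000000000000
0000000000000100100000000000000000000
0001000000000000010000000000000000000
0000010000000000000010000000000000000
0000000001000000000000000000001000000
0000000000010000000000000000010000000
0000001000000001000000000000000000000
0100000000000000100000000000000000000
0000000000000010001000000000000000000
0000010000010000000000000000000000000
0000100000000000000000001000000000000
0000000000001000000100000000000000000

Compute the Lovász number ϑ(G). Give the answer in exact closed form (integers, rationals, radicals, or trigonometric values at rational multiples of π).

deg(706) = 2; N(706) = {596, 282}.
deg(678) = 2; N(678) = {271, 551}.
Vertex 596 has 2 neighbors: 706, 772.
deg(785) = 2; N(785) = {560, 414}.
Every vertex has degree 2 (N=37); a single 37-cycle (edge-transitive).
Distinct eigenvalues (to 3 d.p.): [2.0, 1.971, 1.886, 1.746, 1.556, 1.321, 1.049, 0.746, 0.421, 0.085, -0.254, -0.586, -0.9, -1.189, -1.444, -1.657, -1.822, -1.935, -1.993].
Lovász (edge-transitive): ϑ = −37·(-2*cos(pi/37))/((2)−(-2*cos(pi/37))) = 37*cos(pi/37)/(cos(pi/37) + 1).
≈ 18.46661664 (to 8 d.p.).
Sandwich: α(G)=18 ≤ ϑ(G)=37*cos(pi/37)/(cos(pi/37) + 1) ≤ χ(Ḡ)=19 (both strict).

37*cos(pi/37)/(cos(pi/37) + 1)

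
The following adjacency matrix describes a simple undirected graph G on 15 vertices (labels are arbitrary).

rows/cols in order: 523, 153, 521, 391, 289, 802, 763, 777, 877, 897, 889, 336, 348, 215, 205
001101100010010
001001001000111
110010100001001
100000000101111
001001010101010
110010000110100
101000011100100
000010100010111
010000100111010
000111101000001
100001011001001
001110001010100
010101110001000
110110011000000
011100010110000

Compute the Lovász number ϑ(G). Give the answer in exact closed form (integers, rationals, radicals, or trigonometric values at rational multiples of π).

Vertex 153 has 6 neighbors: 521, 802, 877, 348, 215, 205.
deg(215) = 6; N(215) = {523, 153, 391, 289, 777, 877}.
N(521) = {523, 153, 289, 763, 336, 205}, |N(521)| = 6.
deg(897) = 6; N(897) = {391, 289, 802, 763, 877, 205}.
Regular of degree 6 on 15 vertices: Kneser-type, 2-subsets of [6].
Distinct eigenvalues (to 4 d.p.): [6.0, 1.0, -3.0].
Lovász: ϑ = −15(-3)/(6+-1*(-3)) = 5.
≈ 5.00000 (to 5 d.p.).

5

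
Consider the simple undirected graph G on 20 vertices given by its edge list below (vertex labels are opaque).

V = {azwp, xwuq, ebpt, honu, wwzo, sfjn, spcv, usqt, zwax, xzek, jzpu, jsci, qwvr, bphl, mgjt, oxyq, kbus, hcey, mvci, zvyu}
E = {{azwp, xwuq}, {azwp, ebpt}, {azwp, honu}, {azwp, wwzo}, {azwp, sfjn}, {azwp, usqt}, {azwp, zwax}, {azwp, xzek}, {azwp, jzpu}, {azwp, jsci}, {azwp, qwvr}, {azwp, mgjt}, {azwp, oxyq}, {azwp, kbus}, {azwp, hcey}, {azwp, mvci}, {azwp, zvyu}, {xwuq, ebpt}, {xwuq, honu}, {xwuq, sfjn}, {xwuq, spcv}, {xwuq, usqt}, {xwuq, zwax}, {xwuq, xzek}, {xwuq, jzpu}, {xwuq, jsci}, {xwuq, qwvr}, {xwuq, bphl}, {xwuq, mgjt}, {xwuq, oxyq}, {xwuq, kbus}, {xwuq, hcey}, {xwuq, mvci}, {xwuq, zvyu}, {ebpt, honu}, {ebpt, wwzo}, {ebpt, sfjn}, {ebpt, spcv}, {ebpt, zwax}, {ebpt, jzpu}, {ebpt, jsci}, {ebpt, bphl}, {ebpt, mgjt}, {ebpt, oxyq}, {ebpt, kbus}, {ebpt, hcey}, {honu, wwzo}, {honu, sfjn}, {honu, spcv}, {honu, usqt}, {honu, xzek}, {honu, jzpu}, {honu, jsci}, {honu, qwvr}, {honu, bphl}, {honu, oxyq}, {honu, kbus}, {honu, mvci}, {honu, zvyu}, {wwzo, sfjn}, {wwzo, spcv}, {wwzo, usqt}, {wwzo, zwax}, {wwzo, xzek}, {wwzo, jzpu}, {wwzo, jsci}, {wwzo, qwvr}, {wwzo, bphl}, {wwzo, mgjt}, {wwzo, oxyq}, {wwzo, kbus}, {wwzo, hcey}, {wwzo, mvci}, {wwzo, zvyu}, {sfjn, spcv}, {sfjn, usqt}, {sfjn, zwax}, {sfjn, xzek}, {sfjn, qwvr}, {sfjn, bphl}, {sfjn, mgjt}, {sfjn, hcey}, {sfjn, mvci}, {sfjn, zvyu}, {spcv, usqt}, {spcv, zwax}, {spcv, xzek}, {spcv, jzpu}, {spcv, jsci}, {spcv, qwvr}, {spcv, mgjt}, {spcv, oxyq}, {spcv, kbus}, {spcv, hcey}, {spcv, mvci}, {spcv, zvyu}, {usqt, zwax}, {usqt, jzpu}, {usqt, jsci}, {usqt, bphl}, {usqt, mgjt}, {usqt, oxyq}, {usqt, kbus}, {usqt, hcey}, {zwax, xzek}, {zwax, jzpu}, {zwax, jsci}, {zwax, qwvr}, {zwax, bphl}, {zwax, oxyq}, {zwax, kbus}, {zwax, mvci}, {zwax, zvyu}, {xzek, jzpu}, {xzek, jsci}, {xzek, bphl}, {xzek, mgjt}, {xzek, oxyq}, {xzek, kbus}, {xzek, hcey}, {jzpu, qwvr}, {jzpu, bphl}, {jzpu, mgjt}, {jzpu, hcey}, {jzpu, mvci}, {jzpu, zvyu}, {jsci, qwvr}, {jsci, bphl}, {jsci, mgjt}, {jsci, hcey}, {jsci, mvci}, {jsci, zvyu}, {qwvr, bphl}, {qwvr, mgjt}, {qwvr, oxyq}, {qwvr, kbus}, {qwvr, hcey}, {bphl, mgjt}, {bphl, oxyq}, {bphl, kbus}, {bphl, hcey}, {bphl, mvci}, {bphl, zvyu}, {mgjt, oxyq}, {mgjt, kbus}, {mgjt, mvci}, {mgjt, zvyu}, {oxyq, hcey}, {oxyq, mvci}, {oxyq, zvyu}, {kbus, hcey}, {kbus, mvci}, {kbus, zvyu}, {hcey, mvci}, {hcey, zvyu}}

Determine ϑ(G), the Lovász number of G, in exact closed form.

6

deg(mgjt) = 16; N(mgjt) = {azwp, xwuq, ebpt, wwzo, sfjn, spcv, usqt, xzek, jzpu, jsci, qwvr, bphl, oxyq, kbus, mvci, zvyu}.
N(usqt) = {azwp, xwuq, honu, wwzo, sfjn, spcv, zwax, jzpu, jsci, bphl, mgjt, oxyq, kbus, hcey}, |N(usqt)| = 14.
Vertex jzpu has 15 neighbors: azwp, xwuq, ebpt, honu, wwzo, spcv, usqt, zwax, xzek, qwvr, bphl, mgjt, hcey, mvci, zvyu.
Vertex jsci has 15 neighbors: azwp, xwuq, ebpt, honu, wwzo, spcv, usqt, zwax, xzek, qwvr, bphl, mgjt, hcey, mvci, zvyu.
Complete 5-partite, parts [6, 5, 4, 3, 2]: perfect, ϑ = α = 6.
Numerically 6.0000.
Check 6 ≤ 6 ≤ 6: collapsed.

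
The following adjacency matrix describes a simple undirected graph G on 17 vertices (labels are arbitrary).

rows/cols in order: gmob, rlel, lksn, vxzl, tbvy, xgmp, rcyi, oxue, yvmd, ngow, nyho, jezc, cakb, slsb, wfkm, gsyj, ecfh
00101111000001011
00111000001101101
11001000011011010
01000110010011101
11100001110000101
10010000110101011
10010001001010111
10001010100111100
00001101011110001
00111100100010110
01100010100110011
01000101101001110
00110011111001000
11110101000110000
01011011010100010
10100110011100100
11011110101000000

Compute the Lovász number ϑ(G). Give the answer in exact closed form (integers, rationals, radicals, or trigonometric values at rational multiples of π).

deg(gmob) = 8; N(gmob) = {lksn, tbvy, xgmp, rcyi, oxue, slsb, gsyj, ecfh}.
deg(vxzl) = 8; N(vxzl) = {rlel, xgmp, rcyi, ngow, cakb, slsb, wfkm, ecfh}.
Vertex oxue has 8 neighbors: gmob, tbvy, rcyi, yvmd, jezc, cakb, slsb, wfkm.
deg(ecfh) = 8; N(ecfh) = {gmob, rlel, vxzl, tbvy, xgmp, rcyi, yvmd, nyho}.
Regular of degree 8 on 17 vertices: SR(17,8,3,4) — a Paley graph.
Distinct eigenvalues (to 3 d.p.): [8.0, 1.562, -2.562].
Lovász: ϑ = −17(-sqrt(17)/2 - 1/2)/(8+-(-sqrt(17)/2 - 1/2)) = sqrt(17).
= 4.12311… (decimal).

sqrt(17)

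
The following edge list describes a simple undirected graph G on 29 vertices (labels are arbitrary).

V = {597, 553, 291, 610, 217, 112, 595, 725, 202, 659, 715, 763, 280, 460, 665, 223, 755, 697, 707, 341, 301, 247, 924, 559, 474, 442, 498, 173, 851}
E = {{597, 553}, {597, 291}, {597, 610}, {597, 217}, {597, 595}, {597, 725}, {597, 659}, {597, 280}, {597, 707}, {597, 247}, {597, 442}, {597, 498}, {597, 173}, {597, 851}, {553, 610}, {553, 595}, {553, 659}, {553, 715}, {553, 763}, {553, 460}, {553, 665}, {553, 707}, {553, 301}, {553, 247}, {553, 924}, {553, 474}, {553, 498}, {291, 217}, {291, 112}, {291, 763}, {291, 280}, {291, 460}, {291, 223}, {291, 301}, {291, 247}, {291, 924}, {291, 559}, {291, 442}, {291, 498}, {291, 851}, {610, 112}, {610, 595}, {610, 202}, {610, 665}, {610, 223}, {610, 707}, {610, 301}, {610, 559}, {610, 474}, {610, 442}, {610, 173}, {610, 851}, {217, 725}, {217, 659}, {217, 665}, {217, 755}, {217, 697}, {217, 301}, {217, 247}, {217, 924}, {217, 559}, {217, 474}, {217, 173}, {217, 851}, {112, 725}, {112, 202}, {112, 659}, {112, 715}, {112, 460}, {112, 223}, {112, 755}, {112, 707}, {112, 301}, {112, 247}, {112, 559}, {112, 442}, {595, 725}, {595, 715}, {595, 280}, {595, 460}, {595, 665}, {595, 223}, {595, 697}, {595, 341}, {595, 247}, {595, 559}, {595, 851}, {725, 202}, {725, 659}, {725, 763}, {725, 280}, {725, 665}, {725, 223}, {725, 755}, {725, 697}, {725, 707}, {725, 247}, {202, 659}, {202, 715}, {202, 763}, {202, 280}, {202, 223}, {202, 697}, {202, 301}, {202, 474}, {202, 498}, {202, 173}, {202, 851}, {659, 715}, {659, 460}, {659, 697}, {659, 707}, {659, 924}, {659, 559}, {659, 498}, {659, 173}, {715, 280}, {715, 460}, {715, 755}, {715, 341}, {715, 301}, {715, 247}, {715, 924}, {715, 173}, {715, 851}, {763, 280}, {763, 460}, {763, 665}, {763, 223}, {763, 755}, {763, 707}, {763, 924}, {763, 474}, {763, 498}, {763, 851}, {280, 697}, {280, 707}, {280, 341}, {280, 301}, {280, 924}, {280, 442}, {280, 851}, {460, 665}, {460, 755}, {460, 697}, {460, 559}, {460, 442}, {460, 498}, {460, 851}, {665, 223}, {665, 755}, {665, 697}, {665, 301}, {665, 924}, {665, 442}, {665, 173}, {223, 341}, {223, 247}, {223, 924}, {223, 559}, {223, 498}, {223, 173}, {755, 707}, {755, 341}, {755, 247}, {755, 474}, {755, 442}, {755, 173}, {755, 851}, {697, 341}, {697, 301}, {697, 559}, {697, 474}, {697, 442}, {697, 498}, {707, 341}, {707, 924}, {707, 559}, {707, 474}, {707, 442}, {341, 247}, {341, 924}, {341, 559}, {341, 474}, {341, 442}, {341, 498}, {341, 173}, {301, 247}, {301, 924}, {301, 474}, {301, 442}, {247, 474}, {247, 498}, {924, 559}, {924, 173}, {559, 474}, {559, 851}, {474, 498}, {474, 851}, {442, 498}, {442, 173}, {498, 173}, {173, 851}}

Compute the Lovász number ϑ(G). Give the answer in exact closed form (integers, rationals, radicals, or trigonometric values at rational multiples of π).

sqrt(29)

Vertex 280 has 14 neighbors: 597, 291, 595, 725, 202, 715, 763, 697, 707, 341, 301, 924, 442, 851.
Vertex 715 has 14 neighbors: 553, 112, 595, 202, 659, 280, 460, 755, 341, 301, 247, 924, 173, 851.
Vertex 498 has 14 neighbors: 597, 553, 291, 202, 659, 763, 460, 223, 697, 341, 247, 474, 442, 173.
N(223) = {291, 610, 112, 595, 725, 202, 763, 665, 341, 247, 924, 559, 498, 173}, |N(223)| = 14.
G on 29 vertices is 14-regular; SR(29,14,6,7) — a Paley graph.
Distinct eigenvalues (to 3 d.p.): [14.0, 2.193, -3.193].
Lovász (edge-transitive): ϑ = −29·(-sqrt(29)/2 - 1/2)/((14)−(-sqrt(29)/2 - 1/2)) = sqrt(29).
Numerically 5.38516481.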